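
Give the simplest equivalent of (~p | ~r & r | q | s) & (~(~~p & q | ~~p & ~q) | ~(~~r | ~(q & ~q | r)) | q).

(~p | ~r & r | q | s) & (~(~~p & q | ~~p & ~q) | ~(~~r | ~(q & ~q | r)) | q)
= (~p | ~r & r | q | s) & (~(~~p & q | ~~p & ~q) | ~r & (q & ~q | r) | q)   — De Morgan
= (~p | ~r & r | q | s) & (~~~p | ~r & (q & ~q | r) | q)   — distribution
= (~p | ~r & r | q | s) & (~~~p | ~r & r | q)   — complement / identity
= (~p | ~r & r | q | s) & (~p | ~r & r | q)   — double negation
= ~p | ~r & r | q   — absorption
= ~p | q   — complement / identity

~p | q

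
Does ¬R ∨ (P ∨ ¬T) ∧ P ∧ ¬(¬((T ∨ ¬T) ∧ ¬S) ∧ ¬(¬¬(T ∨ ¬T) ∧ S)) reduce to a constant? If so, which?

¬R ∨ (P ∨ ¬T) ∧ P ∧ ¬(¬((T ∨ ¬T) ∧ ¬S) ∧ ¬(¬¬(T ∨ ¬T) ∧ S))
= ¬R ∨ P ∧ ¬(¬((T ∨ ¬T) ∧ ¬S) ∧ ¬(¬¬(T ∨ ¬T) ∧ S))   — absorption
= ¬R ∨ P ∧ ((T ∨ ¬T) ∧ ¬S ∨ ¬¬(T ∨ ¬T) ∧ S)   — De Morgan
= ¬R ∨ P ∧ ((T ∨ ¬T) ∧ ¬S ∨ (T ∨ ¬T) ∧ S)   — double negation
= ¬R ∨ P ∧ (T ∨ ¬T)   — distribution
= ¬R ∨ P   — complement / identity
This depends on P, R, so it is not a constant.

no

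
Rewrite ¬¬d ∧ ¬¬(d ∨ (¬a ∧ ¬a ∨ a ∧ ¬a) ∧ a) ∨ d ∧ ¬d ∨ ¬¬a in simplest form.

¬¬d ∧ ¬¬(d ∨ (¬a ∧ ¬a ∨ a ∧ ¬a) ∧ a) ∨ d ∧ ¬d ∨ ¬¬a
= ¬¬d ∧ ¬¬(d ∨ ¬a ∧ a) ∨ d ∧ ¬d ∨ ¬¬a
= ¬¬d ∧ ¬¬d ∨ d ∧ ¬d ∨ ¬¬a
= ¬¬d ∨ d ∧ ¬d ∨ ¬¬a
= ¬¬d ∨ ¬¬a
= d ∨ ¬¬a
= d ∨ a

d ∨ a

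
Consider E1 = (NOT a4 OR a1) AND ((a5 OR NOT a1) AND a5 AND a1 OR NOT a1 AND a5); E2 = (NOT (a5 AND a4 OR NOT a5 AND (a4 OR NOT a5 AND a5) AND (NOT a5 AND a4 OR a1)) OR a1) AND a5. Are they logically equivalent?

Yes

E1: (NOT a4 OR a1) AND ((a5 OR NOT a1) AND a5 AND a1 OR NOT a1 AND a5)
    = (NOT a4 OR a1) AND (a5 AND a1 OR NOT a1 AND a5)   [absorption]
    = (NOT a4 OR a1) AND a5   [distribution]
E2: (NOT (a5 AND a4 OR NOT a5 AND (a4 OR NOT a5 AND a5) AND (NOT a5 AND a4 OR a1)) OR a1) AND a5
    = (NOT (a5 AND a4 OR NOT a5 AND a4 AND (NOT a5 AND a4 OR a1)) OR a1) AND a5   [complement / identity]
    = (NOT (a5 AND a4 OR NOT a5 AND a4) OR a1) AND a5   [absorption]
    = (NOT a4 OR a1) AND a5   [distribution]
Both reduce to (NOT a4 OR a1) AND a5, so they are equivalent.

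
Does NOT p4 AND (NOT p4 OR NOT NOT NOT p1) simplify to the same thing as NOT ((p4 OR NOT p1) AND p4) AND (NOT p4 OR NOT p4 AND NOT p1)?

E1: NOT p4 AND (NOT p4 OR NOT NOT NOT p1)
    = NOT p4 AND (NOT p4 OR NOT p1)   (double negation)
    = NOT p4   (absorption)
E2: NOT ((p4 OR NOT p1) AND p4) AND (NOT p4 OR NOT p4 AND NOT p1)
    = NOT ((p4 OR NOT p1) AND p4) AND NOT p4   (absorption)
    = NOT p4 AND NOT p4   (absorption)
    = NOT p4   (idempotence)
Both reduce to NOT p4, so they are equivalent.

Yes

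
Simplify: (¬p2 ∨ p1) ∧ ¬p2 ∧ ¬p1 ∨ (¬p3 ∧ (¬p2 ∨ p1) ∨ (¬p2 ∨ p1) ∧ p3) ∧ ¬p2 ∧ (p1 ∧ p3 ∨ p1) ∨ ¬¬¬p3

(¬p2 ∨ p1) ∧ ¬p2 ∧ ¬p1 ∨ (¬p3 ∧ (¬p2 ∨ p1) ∨ (¬p2 ∨ p1) ∧ p3) ∧ ¬p2 ∧ (p1 ∧ p3 ∨ p1) ∨ ¬¬¬p3
= (¬p2 ∨ p1) ∧ ¬p2 ∧ ¬p1 ∨ (¬p2 ∨ p1) ∧ ¬p2 ∧ (p1 ∧ p3 ∨ p1) ∨ ¬¬¬p3
= (¬p2 ∨ p1) ∧ ¬p2 ∧ ¬p1 ∨ (¬p2 ∨ p1) ∧ ¬p2 ∧ (p1 ∧ p3 ∨ p1) ∨ ¬p3
= (¬p2 ∨ p1) ∧ ¬p2 ∧ ¬p1 ∨ (¬p2 ∨ p1) ∧ ¬p2 ∧ p1 ∨ ¬p3
= (¬p2 ∨ p1) ∧ ¬p2 ∨ ¬p3
= ¬p2 ∨ ¬p3

¬p2 ∨ ¬p3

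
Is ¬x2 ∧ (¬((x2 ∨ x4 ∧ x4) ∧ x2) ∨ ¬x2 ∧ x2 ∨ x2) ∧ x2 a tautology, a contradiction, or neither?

contradiction

¬x2 ∧ (¬((x2 ∨ x4 ∧ x4) ∧ x2) ∨ ¬x2 ∧ x2 ∨ x2) ∧ x2
= ¬x2 ∧ (¬((x2 ∨ x4) ∧ x2) ∨ ¬x2 ∧ x2 ∨ x2) ∧ x2   — idempotence
= ¬x2 ∧ (¬x2 ∨ ¬x2 ∧ x2 ∨ x2) ∧ x2   — absorption
= ¬x2 ∧ (¬x2 ∨ x2) ∧ x2   — complement / identity
= ¬x2 ∧ x2   — complement / identity
= False   — complement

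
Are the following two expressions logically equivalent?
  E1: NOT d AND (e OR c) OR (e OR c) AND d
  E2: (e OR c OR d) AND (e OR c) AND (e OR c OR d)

E1: NOT d AND (e OR c) OR (e OR c) AND d
    = e OR c   [distribution]
E2: (e OR c OR d) AND (e OR c) AND (e OR c OR d)
    = (e OR c) AND (e OR c OR d)   [absorption]
    = e OR c   [absorption]
Both reduce to e OR c, so they are equivalent.

Yes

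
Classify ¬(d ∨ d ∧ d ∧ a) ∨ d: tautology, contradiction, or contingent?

tautology

¬(d ∨ d ∧ d ∧ a) ∨ d
= ¬(d ∨ d ∧ a) ∨ d   — idempotence
= ¬d ∨ d   — absorption
= True   — complement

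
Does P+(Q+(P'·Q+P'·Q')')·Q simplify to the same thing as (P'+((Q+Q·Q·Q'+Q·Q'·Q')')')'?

No

E1: P+(Q+(P'·Q+P'·Q')')·Q
    = P+(Q+(P')')·Q
    = P+(Q+P)·Q
    = P+Q
E2: (P'+((Q+Q·Q·Q'+Q·Q'·Q')')')'
    = (P'+((Q+Q·Q')')')'
    = P·(Q+Q·Q')'
    = P·Q'
These differ: at P=0, Q=1, E1 = 1 but E2 = 0.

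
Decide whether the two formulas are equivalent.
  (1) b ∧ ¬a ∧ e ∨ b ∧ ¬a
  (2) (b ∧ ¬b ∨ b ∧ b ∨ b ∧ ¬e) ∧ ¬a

Yes

E1: b ∧ ¬a ∧ e ∨ b ∧ ¬a
    = b ∧ ¬a   [absorption]
E2: (b ∧ ¬b ∨ b ∧ b ∨ b ∧ ¬e) ∧ ¬a
    = (b ∨ b ∧ ¬e) ∧ ¬a   [distribution]
    = b ∧ ¬a   [absorption]
Both reduce to b ∧ ¬a, so they are equivalent.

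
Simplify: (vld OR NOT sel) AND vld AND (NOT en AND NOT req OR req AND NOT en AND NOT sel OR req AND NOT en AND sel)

(vld OR NOT sel) AND vld AND (NOT en AND NOT req OR req AND NOT en AND NOT sel OR req AND NOT en AND sel)
= (vld OR NOT sel) AND vld AND (NOT en AND NOT req OR req AND NOT en)   — distribution
= (vld OR NOT sel) AND vld AND NOT en   — distribution
= vld AND NOT en   — absorption

vld AND NOT en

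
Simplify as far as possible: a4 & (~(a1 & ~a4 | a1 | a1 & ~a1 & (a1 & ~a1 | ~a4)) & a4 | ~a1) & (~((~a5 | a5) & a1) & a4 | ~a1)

a4 & (~(a1 & ~a4 | a1 | a1 & ~a1 & (a1 & ~a1 | ~a4)) & a4 | ~a1) & (~((~a5 | a5) & a1) & a4 | ~a1)
= a4 & (~(a1 & ~a4 | a1 | a1 & ~a1) & a4 | ~a1) & (~((~a5 | a5) & a1) & a4 | ~a1)   (absorption)
= a4 & (~(a1 & ~a4 | a1) & a4 | ~a1) & (~((~a5 | a5) & a1) & a4 | ~a1)   (complement / identity)
= a4 & (~(a1 & ~a4 | a1) & a4 | ~a1) & (~a1 & a4 | ~a1)   (complement / identity)
= a4 & (~a1 & a4 | ~a1) & (~a1 & a4 | ~a1)   (absorption)
= a4 & (~a1 & a4 | ~a1)   (idempotence)
= a4 & ~a1   (absorption)

a4 & ~a1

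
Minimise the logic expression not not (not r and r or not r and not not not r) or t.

not not (not r and r or not r and not not not r) or t
= not not (not r and r or not r and not r) or t   — double negation
= not r and r or not r and not r or t   — double negation
= not r or t   — distribution

not r or t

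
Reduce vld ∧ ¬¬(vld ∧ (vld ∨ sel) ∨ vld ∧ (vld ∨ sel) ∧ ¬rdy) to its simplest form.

vld ∧ ¬¬(vld ∧ (vld ∨ sel) ∨ vld ∧ (vld ∨ sel) ∧ ¬rdy)
= vld ∧ ¬¬(vld ∧ (vld ∨ sel))
= vld ∧ ¬¬vld
= vld ∧ vld
= vld

vld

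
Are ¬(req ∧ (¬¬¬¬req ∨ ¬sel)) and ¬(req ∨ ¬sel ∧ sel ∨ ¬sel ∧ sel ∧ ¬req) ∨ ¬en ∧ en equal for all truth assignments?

Yes

E1: ¬(req ∧ (¬¬¬¬req ∨ ¬sel))
    = ¬(req ∧ (¬¬req ∨ ¬sel))
    = ¬(req ∧ (req ∨ ¬sel))
    = ¬req
E2: ¬(req ∨ ¬sel ∧ sel ∨ ¬sel ∧ sel ∧ ¬req) ∨ ¬en ∧ en
    = ¬(req ∨ ¬sel ∧ sel) ∨ ¬en ∧ en
    = ¬(req ∨ ¬sel ∧ sel)
    = ¬req
Both reduce to ¬req, so they are equivalent.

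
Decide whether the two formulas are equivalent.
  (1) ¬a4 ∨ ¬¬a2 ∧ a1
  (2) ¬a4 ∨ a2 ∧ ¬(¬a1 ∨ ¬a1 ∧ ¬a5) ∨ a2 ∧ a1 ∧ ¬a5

Yes

E1: ¬a4 ∨ ¬¬a2 ∧ a1
    = ¬a4 ∨ a2 ∧ a1   (double negation)
E2: ¬a4 ∨ a2 ∧ ¬(¬a1 ∨ ¬a1 ∧ ¬a5) ∨ a2 ∧ a1 ∧ ¬a5
    = ¬a4 ∨ a2 ∧ ¬¬a1 ∨ a2 ∧ a1 ∧ ¬a5   (absorption)
    = ¬a4 ∨ a2 ∧ a1 ∨ a2 ∧ a1 ∧ ¬a5   (double negation)
    = ¬a4 ∨ a2 ∧ a1   (absorption)
Both reduce to ¬a4 ∨ a2 ∧ a1, so they are equivalent.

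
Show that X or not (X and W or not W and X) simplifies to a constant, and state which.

X or not (X and W or not W and X)
= X or not X   (distribution)
= True   (complement)

True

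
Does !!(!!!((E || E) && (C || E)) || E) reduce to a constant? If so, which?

!!(!!!((E || E) && (C || E)) || E)
= !!(!!!(E || E && C) || E)
= !!(!!!E || E)
= !!(!E || E)
= !E || E
= true

yes, True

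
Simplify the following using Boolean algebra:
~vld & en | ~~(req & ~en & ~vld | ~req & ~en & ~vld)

~vld & en | ~~(req & ~en & ~vld | ~req & ~en & ~vld)
= ~vld & en | req & ~en & ~vld | ~req & ~en & ~vld   [double negation]
= ~vld & en | ~en & ~vld   [distribution]
= ~vld   [distribution]

~vld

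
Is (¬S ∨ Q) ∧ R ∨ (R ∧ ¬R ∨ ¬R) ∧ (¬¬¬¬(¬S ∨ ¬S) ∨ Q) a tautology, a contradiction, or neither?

neither

(¬S ∨ Q) ∧ R ∨ (R ∧ ¬R ∨ ¬R) ∧ (¬¬¬¬(¬S ∨ ¬S) ∨ Q)
= (¬S ∨ Q) ∧ R ∨ (R ∧ ¬R ∨ ¬R) ∧ (¬¬(¬S ∨ ¬S) ∨ Q)   (double negation)
= (¬S ∨ Q) ∧ R ∨ ¬R ∧ (¬¬(¬S ∨ ¬S) ∨ Q)   (complement / identity)
= (¬S ∨ Q) ∧ R ∨ ¬R ∧ (¬S ∨ ¬S ∨ Q)   (double negation)
= (¬S ∨ Q) ∧ R ∨ ¬R ∧ (¬S ∨ Q)   (idempotence)
= ¬S ∨ Q   (distribution)
This depends on Q, S, so it is not a constant.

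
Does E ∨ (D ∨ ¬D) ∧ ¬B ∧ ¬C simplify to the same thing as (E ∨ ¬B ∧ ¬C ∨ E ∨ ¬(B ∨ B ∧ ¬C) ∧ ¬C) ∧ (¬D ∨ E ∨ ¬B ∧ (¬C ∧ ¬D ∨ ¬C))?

E1: E ∨ (D ∨ ¬D) ∧ ¬B ∧ ¬C
    = E ∨ ¬B ∧ ¬C   [complement / identity]
E2: (E ∨ ¬B ∧ ¬C ∨ E ∨ ¬(B ∨ B ∧ ¬C) ∧ ¬C) ∧ (¬D ∨ E ∨ ¬B ∧ (¬C ∧ ¬D ∨ ¬C))
    = (E ∨ ¬B ∧ ¬C ∨ E ∨ ¬(B ∨ B ∧ ¬C) ∧ ¬C) ∧ (¬D ∨ E ∨ ¬B ∧ ¬C)   [absorption]
    = (E ∨ ¬(B ∨ B ∧ ¬C) ∧ ¬C) ∧ ¬D ∨ E ∨ ¬B ∧ ¬C   [distribution]
    = (E ∨ ¬B ∧ ¬C) ∧ ¬D ∨ E ∨ ¬B ∧ ¬C   [absorption]
    = E ∨ ¬B ∧ ¬C   [absorption]
Both reduce to E ∨ ¬B ∧ ¬C, so they are equivalent.

Yes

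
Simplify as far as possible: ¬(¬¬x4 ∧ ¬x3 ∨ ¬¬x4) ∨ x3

¬x4 ∨ x3

¬(¬¬x4 ∧ ¬x3 ∨ ¬¬x4) ∨ x3
= ¬¬¬x4 ∨ x3   (absorption)
= ¬x4 ∨ x3   (double negation)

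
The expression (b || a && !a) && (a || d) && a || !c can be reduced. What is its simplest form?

(b || a && !a) && (a || d) && a || !c
= (b || a && !a) && a || !c   — absorption
= b && a || !c   — complement / identity

b && a || !c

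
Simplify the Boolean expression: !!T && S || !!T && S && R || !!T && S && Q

!!T && S || !!T && S && R || !!T && S && Q
= !!T && S || !!T && S && Q   — absorption
= !!T && S   — absorption
= T && S   — double negation

T && S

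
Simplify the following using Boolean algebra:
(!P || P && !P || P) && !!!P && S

(!P || P && !P || P) && !!!P && S
= (!P || P) && !!!P && S   [complement / identity]
= !!!P && S   [complement / identity]
= !P && S   [double negation]

!P && S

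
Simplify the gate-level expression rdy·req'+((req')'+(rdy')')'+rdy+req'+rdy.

req'+rdy

rdy·req'+((req')'+(rdy')')'+rdy+req'+rdy
= rdy·req'+req'·rdy'+rdy+req'+rdy
= req'+rdy+req'+rdy
= req'+rdy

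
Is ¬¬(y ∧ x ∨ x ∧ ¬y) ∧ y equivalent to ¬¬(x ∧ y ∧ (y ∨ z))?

E1: ¬¬(y ∧ x ∨ x ∧ ¬y) ∧ y
    = ¬¬x ∧ y
    = x ∧ y
E2: ¬¬(x ∧ y ∧ (y ∨ z))
    = x ∧ y ∧ (y ∨ z)
    = x ∧ y
Both reduce to x ∧ y, so they are equivalent.

Yes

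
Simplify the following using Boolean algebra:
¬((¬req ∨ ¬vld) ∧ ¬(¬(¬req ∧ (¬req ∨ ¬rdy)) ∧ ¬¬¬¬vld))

req ∧ vld

¬((¬req ∨ ¬vld) ∧ ¬(¬(¬req ∧ (¬req ∨ ¬rdy)) ∧ ¬¬¬¬vld))
= ¬((¬req ∨ ¬vld) ∧ ¬(¬¬req ∧ ¬¬¬¬vld))   (absorption)
= ¬((¬req ∨ ¬vld) ∧ (¬req ∨ ¬¬¬vld))   (De Morgan)
= ¬((¬req ∨ ¬vld) ∧ (¬req ∨ ¬vld))   (double negation)
= ¬(¬req ∨ ¬vld)   (idempotence)
= req ∧ vld   (De Morgan)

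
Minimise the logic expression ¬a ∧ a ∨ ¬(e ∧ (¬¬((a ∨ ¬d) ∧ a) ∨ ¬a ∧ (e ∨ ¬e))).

¬a ∧ a ∨ ¬(e ∧ (¬¬((a ∨ ¬d) ∧ a) ∨ ¬a ∧ (e ∨ ¬e)))
= ¬a ∧ a ∨ ¬(e ∧ (¬¬a ∨ ¬a ∧ (e ∨ ¬e)))
= ¬a ∧ a ∨ ¬(e ∧ (¬¬a ∨ ¬a))
= ¬(e ∧ (¬¬a ∨ ¬a))
= ¬(e ∧ (a ∨ ¬a))
= ¬e

¬e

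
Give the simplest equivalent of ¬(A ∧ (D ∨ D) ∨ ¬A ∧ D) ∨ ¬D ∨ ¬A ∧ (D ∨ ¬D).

¬D ∨ ¬A

¬(A ∧ (D ∨ D) ∨ ¬A ∧ D) ∨ ¬D ∨ ¬A ∧ (D ∨ ¬D)
= ¬(A ∧ D ∨ ¬A ∧ D) ∨ ¬D ∨ ¬A ∧ (D ∨ ¬D)   (idempotence)
= ¬D ∨ ¬D ∨ ¬A ∧ (D ∨ ¬D)   (distribution)
= ¬D ∨ ¬A ∧ (D ∨ ¬D)   (idempotence)
= ¬D ∨ ¬A   (complement / identity)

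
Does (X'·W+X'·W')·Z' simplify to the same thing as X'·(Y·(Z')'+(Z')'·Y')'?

Yes

E1: (X'·W+X'·W')·Z'
    = X'·Z'
E2: X'·(Y·(Z')'+(Z')'·Y')'
    = X'·((Z')')'
    = X'·Z'
Both reduce to X'·Z', so they are equivalent.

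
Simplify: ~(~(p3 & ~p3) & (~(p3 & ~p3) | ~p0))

0

~(~(p3 & ~p3) & (~(p3 & ~p3) | ~p0))
= ~~(p3 & ~p3)   (absorption)
= p3 & ~p3   (double negation)
= 0   (complement)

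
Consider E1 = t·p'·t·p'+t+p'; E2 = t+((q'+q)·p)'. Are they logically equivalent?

Yes

E1: t·p'·t·p'+t+p'
    = t·p'+t+p'
    = t+p'
E2: t+((q'+q)·p)'
    = t+p'
Both reduce to t+p', so they are equivalent.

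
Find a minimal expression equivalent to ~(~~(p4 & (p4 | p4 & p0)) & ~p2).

~(~~(p4 & (p4 | p4 & p0)) & ~p2)
= ~(~~(p4 & p4) & ~p2)
= ~(p4 & p4) | p2
= ~p4 | p2

~p4 | p2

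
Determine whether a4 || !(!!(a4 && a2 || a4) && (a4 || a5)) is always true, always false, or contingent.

always true

a4 || !(!!(a4 && a2 || a4) && (a4 || a5))
= a4 || !(!!a4 && (a4 || a5))   — absorption
= a4 || !(a4 && (a4 || a5))   — double negation
= a4 || !a4   — absorption
= true   — complement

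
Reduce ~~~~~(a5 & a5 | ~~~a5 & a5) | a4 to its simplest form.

~a5 | a4

~~~~~(a5 & a5 | ~~~a5 & a5) | a4
= ~~~(a5 & a5 | ~~~a5 & a5) | a4
= ~(a5 & a5 | ~~~a5 & a5) | a4
= ~(a5 & a5 | ~a5 & a5) | a4
= ~a5 | a4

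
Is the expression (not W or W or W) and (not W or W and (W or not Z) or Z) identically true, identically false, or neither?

(not W or W or W) and (not W or W and (W or not Z) or Z)
= (not W or W) and (not W or W and (W or not Z) or Z)
= (not W or W) and (not W or W or Z)
= not W or W
= True

identically true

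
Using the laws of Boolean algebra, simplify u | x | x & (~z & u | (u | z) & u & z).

u | x | x & (~z & u | (u | z) & u & z)
= u | x | x & (~z & u | u & z)   — absorption
= u | x | x & u   — distribution
= u | x   — absorption

u | x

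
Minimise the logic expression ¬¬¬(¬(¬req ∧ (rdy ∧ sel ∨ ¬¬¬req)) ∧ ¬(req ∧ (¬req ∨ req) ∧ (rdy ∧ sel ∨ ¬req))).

rdy ∧ sel ∨ ¬req

¬¬¬(¬(¬req ∧ (rdy ∧ sel ∨ ¬¬¬req)) ∧ ¬(req ∧ (¬req ∨ req) ∧ (rdy ∧ sel ∨ ¬req)))
= ¬(¬(¬req ∧ (rdy ∧ sel ∨ ¬¬¬req)) ∧ ¬(req ∧ (¬req ∨ req) ∧ (rdy ∧ sel ∨ ¬req)))   — double negation
= ¬req ∧ (rdy ∧ sel ∨ ¬¬¬req) ∨ req ∧ (¬req ∨ req) ∧ (rdy ∧ sel ∨ ¬req)   — De Morgan
= ¬req ∧ (rdy ∧ sel ∨ ¬¬¬req) ∨ req ∧ (rdy ∧ sel ∨ ¬req)   — complement / identity
= ¬req ∧ (rdy ∧ sel ∨ ¬req) ∨ req ∧ (rdy ∧ sel ∨ ¬req)   — double negation
= rdy ∧ sel ∨ ¬req   — distribution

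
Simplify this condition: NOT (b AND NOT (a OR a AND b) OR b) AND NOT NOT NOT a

NOT (b AND NOT (a OR a AND b) OR b) AND NOT NOT NOT a
= NOT (b AND NOT a OR b) AND NOT NOT NOT a
= NOT (b AND NOT a OR b) AND NOT a
= NOT b AND NOT a

NOT b AND NOT a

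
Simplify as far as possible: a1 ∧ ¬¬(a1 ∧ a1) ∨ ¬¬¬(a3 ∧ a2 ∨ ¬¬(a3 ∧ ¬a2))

a1 ∧ ¬¬(a1 ∧ a1) ∨ ¬¬¬(a3 ∧ a2 ∨ ¬¬(a3 ∧ ¬a2))
= a1 ∧ ¬¬(a1 ∧ a1) ∨ ¬¬¬(a3 ∧ a2 ∨ a3 ∧ ¬a2)   (double negation)
= a1 ∧ a1 ∧ a1 ∨ ¬¬¬(a3 ∧ a2 ∨ a3 ∧ ¬a2)   (double negation)
= a1 ∧ a1 ∧ a1 ∨ ¬(a3 ∧ a2 ∨ a3 ∧ ¬a2)   (double negation)
= a1 ∧ a1 ∧ a1 ∨ ¬a3   (distribution)
= a1 ∧ a1 ∨ ¬a3   (idempotence)
= a1 ∨ ¬a3   (idempotence)

a1 ∨ ¬a3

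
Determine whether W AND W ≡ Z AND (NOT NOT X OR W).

No

E1: W AND W
    = W   [idempotence]
E2: Z AND (NOT NOT X OR W)
    = Z AND (X OR W)   [double negation]
These differ: at W=0, X=1, Z=1, E1 = 0 but E2 = 1.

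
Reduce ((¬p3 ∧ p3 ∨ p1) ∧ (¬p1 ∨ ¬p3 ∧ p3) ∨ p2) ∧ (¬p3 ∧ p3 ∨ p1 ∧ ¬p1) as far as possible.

False

((¬p3 ∧ p3 ∨ p1) ∧ (¬p1 ∨ ¬p3 ∧ p3) ∨ p2) ∧ (¬p3 ∧ p3 ∨ p1 ∧ ¬p1)
= (¬p3 ∧ p3 ∨ p1 ∧ ¬p1 ∨ p2) ∧ (¬p3 ∧ p3 ∨ p1 ∧ ¬p1)   — distribution
= ¬p3 ∧ p3 ∨ p1 ∧ ¬p1   — absorption
= ¬p3 ∧ p3   — complement / identity
= False   — complement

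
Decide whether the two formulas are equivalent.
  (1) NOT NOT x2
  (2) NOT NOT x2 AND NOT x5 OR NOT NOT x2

Yes

E1: NOT NOT x2
    = x2   [double negation]
E2: NOT NOT x2 AND NOT x5 OR NOT NOT x2
    = NOT NOT x2   [absorption]
    = x2   [double negation]
Both reduce to x2, so they are equivalent.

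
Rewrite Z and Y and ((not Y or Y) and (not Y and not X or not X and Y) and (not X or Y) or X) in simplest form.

Z and Y and ((not Y or Y) and (not Y and not X or not X and Y) and (not X or Y) or X)
= Z and Y and ((not Y or Y) and not X and (not X or Y) or X)   [distribution]
= Z and Y and (not X and (not X or Y) or X)   [complement / identity]
= Z and Y and (not X or X)   [absorption]
= Z and Y   [complement / identity]

Z and Y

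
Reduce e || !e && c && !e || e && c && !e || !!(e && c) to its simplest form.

e || c

e || !e && c && !e || e && c && !e || !!(e && c)
= e || c && !e || !!(e && c)   — distribution
= e || c && !e || e && c   — double negation
= e || c   — distribution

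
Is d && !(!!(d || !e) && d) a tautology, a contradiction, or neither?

contradiction

d && !(!!(d || !e) && d)
= d && !((d || !e) && d)   — double negation
= d && !d   — absorption
= false   — complement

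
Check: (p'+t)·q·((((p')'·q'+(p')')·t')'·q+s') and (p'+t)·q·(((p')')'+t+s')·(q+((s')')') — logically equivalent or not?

Yes

E1: (p'+t)·q·((((p')'·q'+(p')')·t')'·q+s')
    = (p'+t)·q·(((p')'·t')'·q+s')   (absorption)
    = (p'+t)·q·((p'+t)·q+s')   (De Morgan)
    = (p'+t)·q   (absorption)
E2: (p'+t)·q·(((p')')'+t+s')·(q+((s')')')
    = (p'+t)·q·(p'+t+s')·(q+((s')')')   (double negation)
    = (p'+t)·q·(p'+t+s')·(q+s')   (double negation)
    = (p'+t)·q·((p'+t)·q+s')   (distribution)
    = (p'+t)·q   (absorption)
Both reduce to (p'+t)·q, so they are equivalent.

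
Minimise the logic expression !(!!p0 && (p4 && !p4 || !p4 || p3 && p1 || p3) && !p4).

!(!!p0 && (p4 && !p4 || !p4 || p3 && p1 || p3) && !p4)
= !(!!p0 && (!p4 || p3 && p1 || p3) && !p4)   (complement / identity)
= !(!!p0 && (!p4 || p3) && !p4)   (absorption)
= !(!!p0 && !p4)   (absorption)
= !p0 || p4   (De Morgan)

!p0 || p4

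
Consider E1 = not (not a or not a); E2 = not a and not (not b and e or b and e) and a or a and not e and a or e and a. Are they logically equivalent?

E1: not (not a or not a)
    = not not a   — idempotence
    = a   — double negation
E2: not a and not (not b and e or b and e) and a or a and not e and a or e and a
    = not a and not e and a or a and not e and a or e and a   — distribution
    = not e and a or e and a   — distribution
    = a   — distribution
Both reduce to a, so they are equivalent.

Yes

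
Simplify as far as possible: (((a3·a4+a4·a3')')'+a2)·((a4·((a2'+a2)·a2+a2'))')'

(((a3·a4+a4·a3')')'+a2)·((a4·((a2'+a2)·a2+a2'))')'
= (((a3·a4+a4·a3')')'+a2)·((a4·(a2+a2'))')'   — complement / identity
= ((a4')'+a2)·((a4·(a2+a2'))')'   — distribution
= ((a4')'+a2)·(a4')'   — complement / identity
= (a4')'   — absorption
= a4   — double negation

a4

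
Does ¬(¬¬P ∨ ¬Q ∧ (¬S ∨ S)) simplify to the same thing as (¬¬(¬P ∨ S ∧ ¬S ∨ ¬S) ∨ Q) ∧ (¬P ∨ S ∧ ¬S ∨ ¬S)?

E1: ¬(¬¬P ∨ ¬Q ∧ (¬S ∨ S))
    = ¬(¬¬P ∨ ¬Q)   — complement / identity
    = ¬P ∧ Q   — De Morgan
E2: (¬¬(¬P ∨ S ∧ ¬S ∨ ¬S) ∨ Q) ∧ (¬P ∨ S ∧ ¬S ∨ ¬S)
    = (¬P ∨ S ∧ ¬S ∨ ¬S ∨ Q) ∧ (¬P ∨ S ∧ ¬S ∨ ¬S)   — double negation
    = ¬P ∨ S ∧ ¬S ∨ ¬S   — absorption
    = ¬P ∨ ¬S   — complement / identity
These differ: at P=0, Q=0, S=0, E1 = 0 but E2 = 1.

No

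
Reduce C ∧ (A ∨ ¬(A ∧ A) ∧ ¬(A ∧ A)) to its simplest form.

C

C ∧ (A ∨ ¬(A ∧ A) ∧ ¬(A ∧ A))
= C ∧ (A ∨ ¬(A ∧ A))   [idempotence]
= C ∧ (A ∨ ¬A)   [idempotence]
= C   [complement / identity]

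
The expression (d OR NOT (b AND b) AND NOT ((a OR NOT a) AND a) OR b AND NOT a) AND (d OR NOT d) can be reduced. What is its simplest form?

(d OR NOT (b AND b) AND NOT ((a OR NOT a) AND a) OR b AND NOT a) AND (d OR NOT d)
= (d OR NOT b AND NOT ((a OR NOT a) AND a) OR b AND NOT a) AND (d OR NOT d)   (idempotence)
= (d OR NOT b AND NOT a OR b AND NOT a) AND (d OR NOT d)   (complement / identity)
= d OR NOT b AND NOT a OR b AND NOT a   (complement / identity)
= d OR NOT a   (distribution)

d OR NOT a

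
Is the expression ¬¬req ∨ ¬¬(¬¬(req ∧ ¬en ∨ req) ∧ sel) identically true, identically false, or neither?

neither

¬¬req ∨ ¬¬(¬¬(req ∧ ¬en ∨ req) ∧ sel)
= ¬¬req ∨ ¬¬(¬¬req ∧ sel)   [absorption]
= ¬¬req ∨ ¬¬req ∧ sel   [double negation]
= ¬¬req   [absorption]
= req   [double negation]
This depends on req, so it is not a constant.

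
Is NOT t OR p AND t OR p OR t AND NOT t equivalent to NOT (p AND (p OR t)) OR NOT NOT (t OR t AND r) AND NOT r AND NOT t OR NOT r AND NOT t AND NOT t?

E1: NOT t OR p AND t OR p OR t AND NOT t
    = NOT t OR p OR t AND NOT t   — absorption
    = NOT t OR p   — complement / identity
E2: NOT (p AND (p OR t)) OR NOT NOT (t OR t AND r) AND NOT r AND NOT t OR NOT r AND NOT t AND NOT t
    = NOT (p AND (p OR t)) OR (t OR t AND r) AND NOT r AND NOT t OR NOT r AND NOT t AND NOT t   — double negation
    = NOT p OR (t OR t AND r) AND NOT r AND NOT t OR NOT r AND NOT t AND NOT t   — absorption
    = NOT p OR t AND NOT r AND NOT t OR NOT r AND NOT t AND NOT t   — absorption
    = NOT p OR NOT r AND NOT t   — distribution
These differ: at p=0, r=1, t=1, E1 = 0 but E2 = 1.

No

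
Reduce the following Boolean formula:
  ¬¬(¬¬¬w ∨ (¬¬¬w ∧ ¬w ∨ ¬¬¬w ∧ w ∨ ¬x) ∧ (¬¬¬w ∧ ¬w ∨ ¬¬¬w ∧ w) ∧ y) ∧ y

¬¬(¬¬¬w ∨ (¬¬¬w ∧ ¬w ∨ ¬¬¬w ∧ w ∨ ¬x) ∧ (¬¬¬w ∧ ¬w ∨ ¬¬¬w ∧ w) ∧ y) ∧ y
= ¬¬(¬¬¬w ∨ (¬¬¬w ∧ ¬w ∨ ¬¬¬w ∧ w) ∧ y) ∧ y
= ¬¬(¬¬¬w ∨ ¬¬¬w ∧ y) ∧ y
= ¬¬¬¬¬w ∧ y
= ¬¬¬w ∧ y
= ¬w ∧ y

¬w ∧ y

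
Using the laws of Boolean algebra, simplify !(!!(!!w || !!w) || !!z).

!(!!(!!w || !!w) || !!z)
= !(!!w || !!w) && !z   (De Morgan)
= !!!w && !z   (idempotence)
= !w && !z   (double negation)

!w && !z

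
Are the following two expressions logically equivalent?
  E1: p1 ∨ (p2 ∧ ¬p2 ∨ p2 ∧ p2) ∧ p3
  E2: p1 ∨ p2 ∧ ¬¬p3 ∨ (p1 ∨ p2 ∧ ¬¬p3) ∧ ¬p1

Yes

E1: p1 ∨ (p2 ∧ ¬p2 ∨ p2 ∧ p2) ∧ p3
    = p1 ∨ p2 ∧ p3   [distribution]
E2: p1 ∨ p2 ∧ ¬¬p3 ∨ (p1 ∨ p2 ∧ ¬¬p3) ∧ ¬p1
    = p1 ∨ p2 ∧ ¬¬p3   [absorption]
    = p1 ∨ p2 ∧ p3   [double negation]
Both reduce to p1 ∨ p2 ∧ p3, so they are equivalent.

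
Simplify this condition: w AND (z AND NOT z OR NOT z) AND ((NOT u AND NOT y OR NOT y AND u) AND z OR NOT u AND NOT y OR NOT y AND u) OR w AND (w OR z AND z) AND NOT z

w AND NOT z

w AND (z AND NOT z OR NOT z) AND ((NOT u AND NOT y OR NOT y AND u) AND z OR NOT u AND NOT y OR NOT y AND u) OR w AND (w OR z AND z) AND NOT z
= w AND NOT z AND ((NOT u AND NOT y OR NOT y AND u) AND z OR NOT u AND NOT y OR NOT y AND u) OR w AND (w OR z AND z) AND NOT z   [complement / identity]
= w AND NOT z AND (NOT u AND NOT y OR NOT y AND u) OR w AND (w OR z AND z) AND NOT z   [absorption]
= w AND NOT z AND (NOT u AND NOT y OR NOT y AND u) OR w AND (w OR z) AND NOT z   [idempotence]
= w AND NOT z AND NOT y OR w AND (w OR z) AND NOT z   [distribution]
= w AND NOT z AND NOT y OR w AND NOT z   [absorption]
= w AND NOT z   [absorption]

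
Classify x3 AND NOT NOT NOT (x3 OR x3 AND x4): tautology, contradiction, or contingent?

x3 AND NOT NOT NOT (x3 OR x3 AND x4)
= x3 AND NOT NOT NOT x3   (absorption)
= x3 AND NOT x3   (double negation)
= FALSE   (complement)

contradiction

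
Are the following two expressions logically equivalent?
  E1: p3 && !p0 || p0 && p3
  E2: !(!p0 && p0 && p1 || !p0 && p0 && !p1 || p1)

E1: p3 && !p0 || p0 && p3
    = p3   [distribution]
E2: !(!p0 && p0 && p1 || !p0 && p0 && !p1 || p1)
    = !(!p0 && p0 || p1)   [distribution]
    = !p1   [complement / identity]
These differ: at p0=0, p1=0, p3=0, E1 = 0 but E2 = 1.

No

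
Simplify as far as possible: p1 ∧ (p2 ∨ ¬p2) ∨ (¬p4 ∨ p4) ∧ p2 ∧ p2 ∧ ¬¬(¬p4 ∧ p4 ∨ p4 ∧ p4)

p1 ∨ p2 ∧ p4

p1 ∧ (p2 ∨ ¬p2) ∨ (¬p4 ∨ p4) ∧ p2 ∧ p2 ∧ ¬¬(¬p4 ∧ p4 ∨ p4 ∧ p4)
= p1 ∧ (p2 ∨ ¬p2) ∨ (¬p4 ∨ p4) ∧ p2 ∧ p2 ∧ ¬¬p4
= p1 ∧ (p2 ∨ ¬p2) ∨ p2 ∧ p2 ∧ ¬¬p4
= p1 ∨ p2 ∧ p2 ∧ ¬¬p4
= p1 ∨ p2 ∧ ¬¬p4
= p1 ∨ p2 ∧ p4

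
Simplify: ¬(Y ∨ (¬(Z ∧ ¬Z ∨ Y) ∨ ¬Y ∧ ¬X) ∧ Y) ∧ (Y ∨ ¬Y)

¬(Y ∨ (¬(Z ∧ ¬Z ∨ Y) ∨ ¬Y ∧ ¬X) ∧ Y) ∧ (Y ∨ ¬Y)
= ¬(Y ∨ (¬Y ∨ ¬Y ∧ ¬X) ∧ Y) ∧ (Y ∨ ¬Y)   — complement / identity
= ¬(Y ∨ ¬Y ∧ Y) ∧ (Y ∨ ¬Y)   — absorption
= ¬(Y ∨ ¬Y ∧ Y)   — complement / identity
= ¬Y   — complement / identity

¬Y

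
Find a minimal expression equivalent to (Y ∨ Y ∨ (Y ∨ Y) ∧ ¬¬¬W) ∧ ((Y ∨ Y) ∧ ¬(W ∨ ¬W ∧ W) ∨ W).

(Y ∨ Y ∨ (Y ∨ Y) ∧ ¬¬¬W) ∧ ((Y ∨ Y) ∧ ¬(W ∨ ¬W ∧ W) ∨ W)
= (Y ∨ Y ∨ (Y ∨ Y) ∧ ¬W) ∧ ((Y ∨ Y) ∧ ¬(W ∨ ¬W ∧ W) ∨ W)
= (Y ∨ Y ∨ (Y ∨ Y) ∧ ¬W) ∧ ((Y ∨ Y) ∧ ¬W ∨ W)
= (Y ∨ Y) ∧ W ∨ (Y ∨ Y) ∧ ¬W
= Y ∨ Y
= Y

Y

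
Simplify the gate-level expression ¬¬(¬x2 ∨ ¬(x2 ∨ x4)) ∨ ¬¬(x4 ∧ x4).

¬x2 ∨ x4

¬¬(¬x2 ∨ ¬(x2 ∨ x4)) ∨ ¬¬(x4 ∧ x4)
= ¬(x2 ∧ (x2 ∨ x4)) ∨ ¬¬(x4 ∧ x4)
= ¬x2 ∨ ¬¬(x4 ∧ x4)
= ¬x2 ∨ ¬¬x4
= ¬x2 ∨ x4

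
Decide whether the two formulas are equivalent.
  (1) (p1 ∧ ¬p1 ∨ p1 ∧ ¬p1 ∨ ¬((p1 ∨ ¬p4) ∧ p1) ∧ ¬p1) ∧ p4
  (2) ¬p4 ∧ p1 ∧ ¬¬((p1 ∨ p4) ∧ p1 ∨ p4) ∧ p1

No

E1: (p1 ∧ ¬p1 ∨ p1 ∧ ¬p1 ∨ ¬((p1 ∨ ¬p4) ∧ p1) ∧ ¬p1) ∧ p4
    = (p1 ∧ ¬p1 ∨ ¬((p1 ∨ ¬p4) ∧ p1) ∧ ¬p1) ∧ p4
    = (p1 ∧ ¬p1 ∨ ¬p1 ∧ ¬p1) ∧ p4
    = ¬p1 ∧ p4
E2: ¬p4 ∧ p1 ∧ ¬¬((p1 ∨ p4) ∧ p1 ∨ p4) ∧ p1
    = ¬p4 ∧ p1 ∧ ¬¬(p1 ∨ p4) ∧ p1
    = ¬p4 ∧ p1 ∧ (p1 ∨ p4) ∧ p1
    = ¬p4 ∧ p1 ∧ p1
    = ¬p4 ∧ p1
These differ: at p1=0, p4=1, E1 = 1 but E2 = 0.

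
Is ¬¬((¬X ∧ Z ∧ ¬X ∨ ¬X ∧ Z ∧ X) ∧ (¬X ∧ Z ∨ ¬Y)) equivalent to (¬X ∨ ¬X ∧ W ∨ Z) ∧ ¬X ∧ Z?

E1: ¬¬((¬X ∧ Z ∧ ¬X ∨ ¬X ∧ Z ∧ X) ∧ (¬X ∧ Z ∨ ¬Y))
    = ¬¬(¬X ∧ Z ∧ (¬X ∧ Z ∨ ¬Y))   — distribution
    = ¬¬(¬X ∧ Z)   — absorption
    = ¬X ∧ Z   — double negation
E2: (¬X ∨ ¬X ∧ W ∨ Z) ∧ ¬X ∧ Z
    = (¬X ∨ Z) ∧ ¬X ∧ Z   — absorption
    = ¬X ∧ Z   — absorption
Both reduce to ¬X ∧ Z, so they are equivalent.

Yes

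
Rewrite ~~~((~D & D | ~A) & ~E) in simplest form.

A | E

~~~((~D & D | ~A) & ~E)
= ~~~(~A & ~E)   — complement / identity
= ~(~A & ~E)   — double negation
= A | E   — De Morgan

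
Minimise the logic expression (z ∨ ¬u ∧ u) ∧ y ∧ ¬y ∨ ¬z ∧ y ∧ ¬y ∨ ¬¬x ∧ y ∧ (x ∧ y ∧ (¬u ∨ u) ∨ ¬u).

(z ∨ ¬u ∧ u) ∧ y ∧ ¬y ∨ ¬z ∧ y ∧ ¬y ∨ ¬¬x ∧ y ∧ (x ∧ y ∧ (¬u ∨ u) ∨ ¬u)
= (z ∨ ¬u ∧ u) ∧ y ∧ ¬y ∨ ¬z ∧ y ∧ ¬y ∨ ¬¬x ∧ y ∧ (x ∧ y ∨ ¬u)   — complement / identity
= z ∧ y ∧ ¬y ∨ ¬z ∧ y ∧ ¬y ∨ ¬¬x ∧ y ∧ (x ∧ y ∨ ¬u)   — complement / identity
= z ∧ y ∧ ¬y ∨ ¬z ∧ y ∧ ¬y ∨ x ∧ y ∧ (x ∧ y ∨ ¬u)   — double negation
= y ∧ ¬y ∨ x ∧ y ∧ (x ∧ y ∨ ¬u)   — distribution
= x ∧ y ∧ (x ∧ y ∨ ¬u)   — complement / identity
= x ∧ y   — absorption

x ∧ y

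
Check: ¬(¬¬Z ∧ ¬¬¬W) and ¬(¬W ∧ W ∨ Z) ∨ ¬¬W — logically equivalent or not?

Yes

E1: ¬(¬¬Z ∧ ¬¬¬W)
    = ¬Z ∨ ¬¬W
    = ¬Z ∨ W
E2: ¬(¬W ∧ W ∨ Z) ∨ ¬¬W
    = ¬(¬W ∧ W ∨ Z) ∨ W
    = ¬Z ∨ W
Both reduce to ¬Z ∨ W, so they are equivalent.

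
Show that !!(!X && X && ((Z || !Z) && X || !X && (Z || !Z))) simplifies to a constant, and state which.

!!(!X && X && ((Z || !Z) && X || !X && (Z || !Z)))
= !!(!X && X && (Z || !Z))   (distribution)
= !!(!X && X)   (complement / identity)
= !X && X   (double negation)
= false   (complement)

false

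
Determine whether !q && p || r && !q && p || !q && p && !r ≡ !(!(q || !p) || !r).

No

E1: !q && p || r && !q && p || !q && p && !r
    = !q && p || !q && p   — distribution
    = !q && p   — idempotence
E2: !(!(q || !p) || !r)
    = (q || !p) && r   — De Morgan
These differ: at p=0, q=0, r=1, E1 = 0 but E2 = 1.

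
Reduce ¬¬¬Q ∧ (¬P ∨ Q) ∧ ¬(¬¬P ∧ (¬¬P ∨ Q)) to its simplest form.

¬Q ∧ ¬P

¬¬¬Q ∧ (¬P ∨ Q) ∧ ¬(¬¬P ∧ (¬¬P ∨ Q))
= ¬¬¬Q ∧ (¬P ∨ Q) ∧ ¬¬¬P
= ¬¬¬Q ∧ (¬P ∨ Q) ∧ ¬P
= ¬Q ∧ (¬P ∨ Q) ∧ ¬P
= ¬Q ∧ ¬P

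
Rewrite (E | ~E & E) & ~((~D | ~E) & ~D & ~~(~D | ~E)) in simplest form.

(E | ~E & E) & ~((~D | ~E) & ~D & ~~(~D | ~E))
= (E | ~E & E) & ~((~D | ~E) & ~D & ~(D & E))   — De Morgan
= E & ~((~D | ~E) & ~D & ~(D & E))   — complement / identity
= E & ~(~D & ~(D & E))   — absorption
= E & (D | D & E)   — De Morgan
= E & D   — absorption

E & D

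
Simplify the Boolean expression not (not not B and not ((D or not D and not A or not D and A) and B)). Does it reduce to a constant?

not (not not B and not ((D or not D and not A or not D and A) and B))
= not (not not B and not ((D or not D) and B))   [distribution]
= not B or (D or not D) and B   [De Morgan]
= not B or B   [complement / identity]
= True   [complement]

True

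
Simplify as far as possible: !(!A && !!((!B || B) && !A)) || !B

!(!A && !!((!B || B) && !A)) || !B
= !(!A && (!B || B) && !A) || !B   [double negation]
= !(!A && !A) || !B   [complement / identity]
= A || A || !B   [De Morgan]
= A || !B   [idempotence]

A || !B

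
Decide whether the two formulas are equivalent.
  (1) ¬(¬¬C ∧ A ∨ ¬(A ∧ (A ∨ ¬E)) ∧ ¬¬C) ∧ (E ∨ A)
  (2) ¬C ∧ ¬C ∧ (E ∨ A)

Yes

E1: ¬(¬¬C ∧ A ∨ ¬(A ∧ (A ∨ ¬E)) ∧ ¬¬C) ∧ (E ∨ A)
    = ¬(¬¬C ∧ A ∨ ¬A ∧ ¬¬C) ∧ (E ∨ A)   (absorption)
    = ¬¬¬C ∧ (E ∨ A)   (distribution)
    = ¬C ∧ (E ∨ A)   (double negation)
E2: ¬C ∧ ¬C ∧ (E ∨ A)
    = ¬C ∧ (E ∨ A)   (idempotence)
Both reduce to ¬C ∧ (E ∨ A), so they are equivalent.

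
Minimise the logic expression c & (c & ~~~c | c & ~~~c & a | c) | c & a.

c

c & (c & ~~~c | c & ~~~c & a | c) | c & a
= c & (c & ~~~c | c) | c & a
= c & (c & ~c | c) | c & a
= c & c | c & a
= c & (c | a)
= c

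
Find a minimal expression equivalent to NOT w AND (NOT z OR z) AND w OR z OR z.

NOT w AND (NOT z OR z) AND w OR z OR z
= NOT w AND w OR z OR z   (complement / identity)
= z OR z   (complement / identity)
= z   (idempotence)

z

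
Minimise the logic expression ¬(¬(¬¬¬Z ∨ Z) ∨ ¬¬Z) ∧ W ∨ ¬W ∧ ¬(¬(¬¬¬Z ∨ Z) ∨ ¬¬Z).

¬(¬(¬¬¬Z ∨ Z) ∨ ¬¬Z) ∧ W ∨ ¬W ∧ ¬(¬(¬¬¬Z ∨ Z) ∨ ¬¬Z)
= ¬(¬(¬¬¬Z ∨ Z) ∨ ¬¬Z)   — distribution
= ¬(¬(¬Z ∨ Z) ∨ ¬¬Z)   — double negation
= (¬Z ∨ Z) ∧ ¬Z   — De Morgan
= ¬Z   — complement / identity

¬Z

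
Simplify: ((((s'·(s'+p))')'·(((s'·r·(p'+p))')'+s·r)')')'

((((s'·(s'+p))')'·(((s'·r·(p'+p))')'+s·r)')')'
= ((s'·(s'+p))')'·(((s'·r·(p'+p))')'+s·r)'   — double negation
= ((s'·(s'+p))')'·(((s'·r)')'+s·r)'   — complement / identity
= ((s'·(s'+p))')'·(s'·r+s·r)'   — double negation
= ((s'·(s'+p))')'·r'   — distribution
= s'·(s'+p)·r'   — double negation
= s'·r'   — absorption

s'·r'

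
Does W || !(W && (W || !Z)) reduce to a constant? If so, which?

yes, True

W || !(W && (W || !Z))
= W || !W   [absorption]
= true   [complement]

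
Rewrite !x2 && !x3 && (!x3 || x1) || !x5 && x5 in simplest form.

!x2 && !x3 && (!x3 || x1) || !x5 && x5
= !x2 && !x3 && (!x3 || x1)   — complement / identity
= !x2 && !x3   — absorption

!x2 && !x3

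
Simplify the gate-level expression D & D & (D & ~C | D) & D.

D & D & (D & ~C | D) & D
= D & D & D & D   — absorption
= D & D   — idempotence
= D   — idempotence

D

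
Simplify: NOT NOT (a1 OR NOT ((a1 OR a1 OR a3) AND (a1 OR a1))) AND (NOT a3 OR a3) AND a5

a5

NOT NOT (a1 OR NOT ((a1 OR a1 OR a3) AND (a1 OR a1))) AND (NOT a3 OR a3) AND a5
= NOT NOT (a1 OR NOT (a1 OR (a1 OR a3) AND a1)) AND (NOT a3 OR a3) AND a5
= NOT NOT (a1 OR NOT (a1 OR (a1 OR a3) AND a1)) AND a5
= (a1 OR NOT (a1 OR (a1 OR a3) AND a1)) AND a5
= (a1 OR NOT (a1 OR a1)) AND a5
= (a1 OR NOT a1) AND a5
= a5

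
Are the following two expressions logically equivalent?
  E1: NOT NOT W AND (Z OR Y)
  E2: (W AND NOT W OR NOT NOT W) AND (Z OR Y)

E1: NOT NOT W AND (Z OR Y)
    = W AND (Z OR Y)   — double negation
E2: (W AND NOT W OR NOT NOT W) AND (Z OR Y)
    = (W AND NOT W OR W) AND (Z OR Y)   — double negation
    = W AND (Z OR Y)   — complement / identity
Both reduce to W AND (Z OR Y), so they are equivalent.

Yes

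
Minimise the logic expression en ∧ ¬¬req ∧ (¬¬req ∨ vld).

en ∧ req

en ∧ ¬¬req ∧ (¬¬req ∨ vld)
= en ∧ ¬¬req   — absorption
= en ∧ req   — double negation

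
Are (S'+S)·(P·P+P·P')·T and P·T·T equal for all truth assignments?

E1: (S'+S)·(P·P+P·P')·T
    = (S'+S)·P·T   (distribution)
    = P·T   (complement / identity)
E2: P·T·T
    = P·T   (idempotence)
Both reduce to P·T, so they are equivalent.

Yes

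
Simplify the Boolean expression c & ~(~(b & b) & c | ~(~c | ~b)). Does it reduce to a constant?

c & ~(~(b & b) & c | ~(~c | ~b))
= c & ~(~(b & b) & c | c & b)
= c & ~(~b & c | c & b)
= c & ~c
= 0

0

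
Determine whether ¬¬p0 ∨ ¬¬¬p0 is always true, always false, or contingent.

always true

¬¬p0 ∨ ¬¬¬p0
= ¬¬p0 ∨ ¬p0
= p0 ∨ ¬p0
= True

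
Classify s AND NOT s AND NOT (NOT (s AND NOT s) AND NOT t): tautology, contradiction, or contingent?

s AND NOT s AND NOT (NOT (s AND NOT s) AND NOT t)
= s AND NOT s AND (s AND NOT s OR t)   (De Morgan)
= s AND NOT s   (absorption)
= FALSE   (complement)

contradiction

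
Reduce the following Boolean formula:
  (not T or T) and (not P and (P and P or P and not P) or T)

(not T or T) and (not P and (P and P or P and not P) or T)
= not P and (P and P or P and not P) or T   — complement / identity
= not P and P or T   — distribution
= T   — complement / identity

T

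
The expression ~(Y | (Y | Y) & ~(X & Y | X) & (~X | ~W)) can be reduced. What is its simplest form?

~(Y | (Y | Y) & ~(X & Y | X) & (~X | ~W))
= ~(Y | (Y | Y) & ~X & (~X | ~W))   — absorption
= ~(Y | (Y | Y) & ~X)   — absorption
= ~(Y | Y & ~X)   — idempotence
= ~Y   — absorption

~Y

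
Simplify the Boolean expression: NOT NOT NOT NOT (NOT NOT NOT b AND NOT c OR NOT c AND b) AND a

NOT c AND a

NOT NOT NOT NOT (NOT NOT NOT b AND NOT c OR NOT c AND b) AND a
= NOT NOT (NOT NOT NOT b AND NOT c OR NOT c AND b) AND a   (double negation)
= NOT NOT (NOT b AND NOT c OR NOT c AND b) AND a   (double negation)
= NOT NOT NOT c AND a   (distribution)
= NOT c AND a   (double negation)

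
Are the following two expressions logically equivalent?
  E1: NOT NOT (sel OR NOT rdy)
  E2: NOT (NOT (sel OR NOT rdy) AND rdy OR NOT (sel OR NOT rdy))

Yes

E1: NOT NOT (sel OR NOT rdy)
    = sel OR NOT rdy   [double negation]
E2: NOT (NOT (sel OR NOT rdy) AND rdy OR NOT (sel OR NOT rdy))
    = NOT NOT (sel OR NOT rdy)   [absorption]
    = sel OR NOT rdy   [double negation]
Both reduce to sel OR NOT rdy, so they are equivalent.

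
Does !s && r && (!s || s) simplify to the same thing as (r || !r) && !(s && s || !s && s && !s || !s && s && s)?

No

E1: !s && r && (!s || s)
    = !s && r   [complement / identity]
E2: (r || !r) && !(s && s || !s && s && !s || !s && s && s)
    = !(s && s || !s && s && !s || !s && s && s)   [complement / identity]
    = !(s && s || !s && s)   [distribution]
    = !s   [distribution]
These differ: at r=0, s=0, E1 = 0 but E2 = 1.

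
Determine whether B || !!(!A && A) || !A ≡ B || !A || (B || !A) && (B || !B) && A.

E1: B || !!(!A && A) || !A
    = B || !A && A || !A   (double negation)
    = B || !A   (complement / identity)
E2: B || !A || (B || !A) && (B || !B) && A
    = B || !A || (B || !A) && A   (complement / identity)
    = B || !A   (absorption)
Both reduce to B || !A, so they are equivalent.

Yes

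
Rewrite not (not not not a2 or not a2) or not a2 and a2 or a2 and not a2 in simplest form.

a2

not (not not not a2 or not a2) or not a2 and a2 or a2 and not a2
= not (not a2 or not a2) or not a2 and a2 or a2 and not a2
= not (not a2 or not a2) or not a2 and a2
= a2 and a2 or not a2 and a2
= a2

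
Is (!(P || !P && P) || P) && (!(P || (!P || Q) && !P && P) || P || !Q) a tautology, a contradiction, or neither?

(!(P || !P && P) || P) && (!(P || (!P || Q) && !P && P) || P || !Q)
= (!(P || !P && P) || P) && (!(P || !P && P) || P || !Q)   — absorption
= !(P || !P && P) || P   — absorption
= !P || P   — complement / identity
= true   — complement

tautology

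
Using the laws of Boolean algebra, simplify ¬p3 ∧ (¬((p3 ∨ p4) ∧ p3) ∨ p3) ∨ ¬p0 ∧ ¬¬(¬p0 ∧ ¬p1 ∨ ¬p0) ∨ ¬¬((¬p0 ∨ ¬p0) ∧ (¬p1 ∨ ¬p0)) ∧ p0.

¬p3 ∨ ¬p0

¬p3 ∧ (¬((p3 ∨ p4) ∧ p3) ∨ p3) ∨ ¬p0 ∧ ¬¬(¬p0 ∧ ¬p1 ∨ ¬p0) ∨ ¬¬((¬p0 ∨ ¬p0) ∧ (¬p1 ∨ ¬p0)) ∧ p0
= ¬p3 ∧ (¬p3 ∨ p3) ∨ ¬p0 ∧ ¬¬(¬p0 ∧ ¬p1 ∨ ¬p0) ∨ ¬¬((¬p0 ∨ ¬p0) ∧ (¬p1 ∨ ¬p0)) ∧ p0
= ¬p3 ∧ (¬p3 ∨ p3) ∨ ¬p0 ∧ ¬¬(¬p0 ∧ ¬p1 ∨ ¬p0) ∨ ¬¬(¬p0 ∧ ¬p1 ∨ ¬p0) ∧ p0
= ¬p3 ∨ ¬p0 ∧ ¬¬(¬p0 ∧ ¬p1 ∨ ¬p0) ∨ ¬¬(¬p0 ∧ ¬p1 ∨ ¬p0) ∧ p0
= ¬p3 ∨ ¬¬(¬p0 ∧ ¬p1 ∨ ¬p0)
= ¬p3 ∨ ¬¬¬p0
= ¬p3 ∨ ¬p0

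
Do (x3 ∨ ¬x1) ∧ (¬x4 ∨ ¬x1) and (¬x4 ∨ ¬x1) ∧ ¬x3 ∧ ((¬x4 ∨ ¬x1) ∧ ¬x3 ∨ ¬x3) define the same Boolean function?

No

E1: (x3 ∨ ¬x1) ∧ (¬x4 ∨ ¬x1)
    = ¬x1 ∨ x3 ∧ ¬x4   — distribution
E2: (¬x4 ∨ ¬x1) ∧ ¬x3 ∧ ((¬x4 ∨ ¬x1) ∧ ¬x3 ∨ ¬x3)
    = (¬x4 ∨ ¬x1) ∧ ¬x3   — absorption
These differ: at x1=0, x3=1, x4=0, E1 = 1 but E2 = 0.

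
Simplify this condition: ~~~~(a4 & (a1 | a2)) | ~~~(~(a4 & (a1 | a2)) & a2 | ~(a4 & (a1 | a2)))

~~~~(a4 & (a1 | a2)) | ~~~(~(a4 & (a1 | a2)) & a2 | ~(a4 & (a1 | a2)))
= ~~~~(a4 & (a1 | a2)) | ~~~~(a4 & (a1 | a2))
= ~~~~(a4 & (a1 | a2))
= ~~(a4 & (a1 | a2))
= a4 & (a1 | a2)

a4 & (a1 | a2)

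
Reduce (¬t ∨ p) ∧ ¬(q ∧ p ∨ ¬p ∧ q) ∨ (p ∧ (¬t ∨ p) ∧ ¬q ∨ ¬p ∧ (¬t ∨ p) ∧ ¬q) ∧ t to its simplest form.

(¬t ∨ p) ∧ ¬(q ∧ p ∨ ¬p ∧ q) ∨ (p ∧ (¬t ∨ p) ∧ ¬q ∨ ¬p ∧ (¬t ∨ p) ∧ ¬q) ∧ t
= (¬t ∨ p) ∧ ¬(q ∧ p ∨ ¬p ∧ q) ∨ (¬t ∨ p) ∧ ¬q ∧ t
= (¬t ∨ p) ∧ ¬q ∨ (¬t ∨ p) ∧ ¬q ∧ t
= (¬t ∨ p) ∧ ¬q

(¬t ∨ p) ∧ ¬q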